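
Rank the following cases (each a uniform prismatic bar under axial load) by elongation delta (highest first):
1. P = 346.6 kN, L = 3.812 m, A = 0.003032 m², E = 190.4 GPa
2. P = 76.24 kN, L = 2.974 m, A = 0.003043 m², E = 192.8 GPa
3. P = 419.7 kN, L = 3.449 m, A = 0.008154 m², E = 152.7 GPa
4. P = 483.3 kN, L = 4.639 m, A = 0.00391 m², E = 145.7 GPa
Model: a uniform prismatic bar under axial load, so delta = (P·L) / (A·E) (SI units).
  Case 1: delta = (346600 × 3.812) / (0.003032 × (1.904 × 10¹¹)) = 0.002289 m = 2.289 mm
  Case 2: delta = (76240 × 2.974) / (0.003043 × (1.928 × 10¹¹)) = 0.0003865 m = 0.3865 mm
  Case 3: delta = (419700 × 3.449) / (0.008154 × (1.527 × 10¹¹)) = 0.001163 m = 1.163 mm
  Case 4: delta = (483300 × 4.639) / (0.00391 × (1.457 × 10¹¹)) = 0.003936 m = 3.936 mm
Ordering: 3.936 mm (case 4) > 2.289 mm (case 1) > 1.163 mm (case 3) > 0.3865 mm (case 2)
Final answer: 4, 1, 3, 2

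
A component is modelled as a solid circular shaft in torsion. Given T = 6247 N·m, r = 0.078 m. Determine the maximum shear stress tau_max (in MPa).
Model: a solid circular shaft in torsion, so tau_max = (2·T) / (π·r^3).
Substitute:
  tau_max = (2 × 6247) / (π × 0.078^3)
  tau_max = 8.38 × 10⁶ Pa
Convert: tau_max = 8.38 × 10⁶ Pa = 8.38 MPa
Final answer: tau_max = 8.38 MPa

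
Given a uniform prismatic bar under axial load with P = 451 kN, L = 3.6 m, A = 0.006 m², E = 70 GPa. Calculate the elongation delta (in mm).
Model: a uniform prismatic bar under axial load, so delta = (P·L) / (A·E).
Convert to SI units:
  P = 451 kN = 451000 N
  E = 70 GPa = 7 × 10¹⁰ Pa
Substitute:
  delta = (451000 × 3.6) / (0.006 × (7 × 10¹⁰))
  delta = 0.003866 m
Convert: delta = 0.003866 m = 3.866 mm
Final answer: delta = 3.866 mm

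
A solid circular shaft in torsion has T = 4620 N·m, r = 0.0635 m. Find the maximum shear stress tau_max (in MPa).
Model: a solid circular shaft in torsion, so tau_max = (2·T) / (π·r^3).
Substitute:
  tau_max = (2 × 4620) / (π × 0.0635^3)
  tau_max = 1.149 × 10⁷ Pa
Convert: tau_max = 1.149 × 10⁷ Pa = 11.49 MPa
Final answer: tau_max = 11.49 MPa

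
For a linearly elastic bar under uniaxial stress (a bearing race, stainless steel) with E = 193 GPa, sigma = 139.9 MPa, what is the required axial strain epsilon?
Model: a linearly elastic bar under uniaxial stress, so sigma = E·epsilon.
Solve for epsilon: epsilon = sigma / E.
Convert to SI units:
  E = 193 GPa = 1.93 × 10¹¹ Pa
  sigma = 139.9 MPa = 1.399 × 10⁸ Pa
Substitute:
  epsilon = (1.399 × 10⁸) / (1.93 × 10¹¹)
  epsilon = 0.0007249
Final answer: epsilon = 0.0007249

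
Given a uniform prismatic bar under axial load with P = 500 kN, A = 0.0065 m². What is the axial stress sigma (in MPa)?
Model: a uniform prismatic bar under axial load, so sigma = P / A.
Convert to SI units:
  P = 500 kN = 500000 N
Substitute:
  sigma = 500000 / 0.0065
  sigma = 7.692 × 10⁷ Pa
Convert: sigma = 7.692 × 10⁷ Pa = 76.92 MPa
Final answer: sigma = 76.92 MPa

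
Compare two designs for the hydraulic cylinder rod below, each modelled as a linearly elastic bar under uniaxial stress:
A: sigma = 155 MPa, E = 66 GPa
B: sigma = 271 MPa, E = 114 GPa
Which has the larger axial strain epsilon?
Model: a linearly elastic bar under uniaxial stress, so epsilon = sigma / E (SI units).
  A: epsilon = (1.55 × 10⁸) / (6.6 × 10¹⁰) = 0.002348
  B: epsilon = (2.71 × 10⁸) / (1.14 × 10¹¹) = 0.002377
0.002377 > 0.002348, so B is larger.
Final answer: B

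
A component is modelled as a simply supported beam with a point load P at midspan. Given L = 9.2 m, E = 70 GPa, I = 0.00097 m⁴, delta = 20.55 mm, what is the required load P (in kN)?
Model: a simply supported beam with a point load P at midspan, so delta = (P·L^3) / (48·E·I).
Solve for P: P = (48·delta·E·I) / L^3.
Convert to SI units:
  E = 70 GPa = 7 × 10¹⁰ Pa
  delta = 20.55 mm = 0.02055 m
Substitute:
  P = (48 × 0.02055 × (7 × 10¹⁰) × 0.00097) / 9.2^3
  P = 86010 N
Convert: P = 86010 N = 86.01 kN
Final answer: P = 86.01 kN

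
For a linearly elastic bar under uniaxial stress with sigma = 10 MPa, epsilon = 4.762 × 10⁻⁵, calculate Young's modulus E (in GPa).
Model: a linearly elastic bar under uniaxial stress, so epsilon = sigma / E.
Solve for E: E = sigma / epsilon.
Convert to SI units:
  sigma = 10 MPa = 1 × 10⁷ Pa
Substitute:
  E = (1 × 10⁷) / (4.762 × 10⁻⁵)
  E = 2.1 × 10¹¹ Pa
Convert: E = 2.1 × 10¹¹ Pa = 210 GPa
Final answer: E = 210 GPa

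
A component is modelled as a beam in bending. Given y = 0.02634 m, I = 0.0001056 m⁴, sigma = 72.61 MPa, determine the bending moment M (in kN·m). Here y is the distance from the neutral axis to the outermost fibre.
Model: a beam in bending, so sigma = (M·y) / I.
Solve for M: M = (sigma·I) / y.
Convert to SI units:
  sigma = 72.61 MPa = 7.261 × 10⁷ Pa
Substitute:
  M = ((7.261 × 10⁷) × 0.0001056) / 0.02634
  M = 291100 N·m
Convert: M = 291100 N·m = 291.1 kN·m
Final answer: M = 291.1 kN·m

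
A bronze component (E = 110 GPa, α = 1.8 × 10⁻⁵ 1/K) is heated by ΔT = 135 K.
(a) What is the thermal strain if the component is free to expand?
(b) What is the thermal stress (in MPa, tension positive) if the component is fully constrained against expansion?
(a) Free thermal strain ε_th = α·ΔT = (1.8 × 10⁻⁵) × 135 = 0.00243
(b) Fully constrained, the expansion is suppressed, so σ = -E·α·ΔT. Convert E = 110 GPa = 1.1 × 10¹¹ Pa.
  σ = -(1.1 × 10¹¹) × (1.8 × 10⁻⁵) × 135 = -2.673 × 10⁸ Pa = -267.3 MPa (compressive)
Final answer: (a) ε_th = 0.00243, (b) σ = -267.3 MPa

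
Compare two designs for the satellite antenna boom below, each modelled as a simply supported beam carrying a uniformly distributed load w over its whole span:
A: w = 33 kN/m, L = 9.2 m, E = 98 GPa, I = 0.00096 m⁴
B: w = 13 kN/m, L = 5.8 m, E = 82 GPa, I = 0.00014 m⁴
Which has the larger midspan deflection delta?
Model: a simply supported beam carrying a uniformly distributed load w over its whole span, so delta = (5·w·L^4) / (384·E·I) (SI units).
  A: delta = (5 × 33000 × 9.2^4) / (384 × (9.8 × 10¹⁰) × 0.00096) = 0.03272 m = 32.72 mm
  B: delta = (5 × 13000 × 5.8^4) / (384 × (8.2 × 10¹⁰) × 0.00014) = 0.01669 m = 16.69 mm
32.72 mm > 16.69 mm, so A is larger.
Final answer: A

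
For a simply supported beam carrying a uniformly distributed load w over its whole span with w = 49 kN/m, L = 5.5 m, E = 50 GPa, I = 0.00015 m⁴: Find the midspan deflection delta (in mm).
Model: a simply supported beam carrying a uniformly distributed load w over its whole span, so delta = (5·w·L^4) / (384·E·I).
Convert to SI units:
  w = 49 kN/m = 49000 N/m
  E = 50 GPa = 5 × 10¹⁰ Pa
Substitute:
  delta = (5 × 49000 × 5.5^4) / (384 × (5 × 10¹⁰) × 0.00015)
  delta = 0.07784 m
Convert: delta = 0.07784 m = 77.84 mm
Final answer: delta = 77.84 mm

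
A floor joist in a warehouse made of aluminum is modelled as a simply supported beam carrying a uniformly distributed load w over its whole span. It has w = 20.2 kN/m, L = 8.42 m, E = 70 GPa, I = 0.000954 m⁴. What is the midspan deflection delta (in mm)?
Model: a simply supported beam carrying a uniformly distributed load w over its whole span, so delta = (5·w·L^4) / (384·E·I).
Convert to SI units:
  w = 20.2 kN/m = 20200 N/m
  E = 70 GPa = 7 × 10¹⁰ Pa
Substitute:
  delta = (5 × 20200 × 8.42^4) / (384 × (7 × 10¹⁰) × 0.000954)
  delta = 0.0198 m
Convert: delta = 0.0198 m = 19.8 mm
Final answer: delta = 19.8 mm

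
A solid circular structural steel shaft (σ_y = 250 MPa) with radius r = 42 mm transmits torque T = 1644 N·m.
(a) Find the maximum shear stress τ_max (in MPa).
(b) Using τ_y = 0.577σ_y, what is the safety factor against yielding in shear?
(a) For a solid circular shaft, τ_max = T·r/J with J = π·r^4/2, i.e. τ_max = 2·T / (π·r^3). Convert r = 42 mm = 0.042 m.
  τ_max = (2 × 1644) / (π × 0.042^3) = 1.413 × 10⁷ Pa = 14.13 MPa
(b) τ_y = 0.577 × 250 = 144.25 MPa
  SF = τ_y/τ_max = 144.25 / 14.13 = 10.21
Final answer: (a) τ_max = 14.13 MPa, (b) SF = 10.21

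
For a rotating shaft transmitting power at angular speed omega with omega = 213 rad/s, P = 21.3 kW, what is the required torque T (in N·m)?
Model: a rotating shaft transmitting power at angular speed omega, so P = T·omega.
Solve for T: T = P / omega.
Convert to SI units:
  P = 21.3 kW = 21300 W
Substitute:
  T = 21300 / 213
  T = 100 N·m
Final answer: T = 100 N·m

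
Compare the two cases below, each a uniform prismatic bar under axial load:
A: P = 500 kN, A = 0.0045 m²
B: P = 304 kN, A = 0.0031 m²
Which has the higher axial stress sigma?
Model: a uniform prismatic bar under axial load, so sigma = P / A (SI units).
  A: sigma = 500000 / 0.0045 = 1.111 × 10⁸ Pa = 111.1 MPa
  B: sigma = 304000 / 0.0031 = 9.806 × 10⁷ Pa = 98.06 MPa
111.1 MPa > 98.06 MPa, so A is larger.
Final answer: A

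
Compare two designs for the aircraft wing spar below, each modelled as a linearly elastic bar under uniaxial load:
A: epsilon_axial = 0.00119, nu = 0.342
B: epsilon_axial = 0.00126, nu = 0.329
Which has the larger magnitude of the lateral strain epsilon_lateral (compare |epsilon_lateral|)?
Model: a linearly elastic bar under uniaxial load, so epsilon_lateral = -nu·epsilon_axial (SI units).
  A: epsilon_lateral = -(0.342 × 0.00119) = -0.000407
  B: epsilon_lateral = -(0.329 × 0.00126) = -0.0004145
|epsilon_lateral|: A = 0.000407, B = 0.0004145, so B is larger in magnitude.
Final answer: B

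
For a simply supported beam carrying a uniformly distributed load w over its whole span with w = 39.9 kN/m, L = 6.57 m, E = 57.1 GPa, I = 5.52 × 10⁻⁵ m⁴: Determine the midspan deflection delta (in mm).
Model: a simply supported beam carrying a uniformly distributed load w over its whole span, so delta = (5·w·L^4) / (384·E·I).
Convert to SI units:
  w = 39.9 kN/m = 39900 N/m
  E = 57.1 GPa = 5.71 × 10¹⁰ Pa
Substitute:
  delta = (5 × 39900 × 6.57^4) / (384 × (5.71 × 10¹⁰) × (5.52 × 10⁻⁵))
  delta = 0.3071 m
Convert: delta = 0.3071 m = 307.1 mm
Final answer: delta = 307.1 mm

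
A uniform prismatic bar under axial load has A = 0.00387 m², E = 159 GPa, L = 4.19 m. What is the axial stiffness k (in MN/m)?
Model: a uniform prismatic bar under axial load, so k = (A·E) / L.
Convert to SI units:
  E = 159 GPa = 1.59 × 10¹¹ Pa
Substitute:
  k = (0.00387 × (1.59 × 10¹¹)) / 4.19
  k = 1.469 × 10⁸ N/m
Convert: k = 1.469 × 10⁸ N/m = 146.9 MN/m
Final answer: k = 146.9 MN/m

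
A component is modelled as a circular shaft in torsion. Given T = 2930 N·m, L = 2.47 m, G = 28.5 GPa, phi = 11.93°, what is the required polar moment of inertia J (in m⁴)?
Model: a circular shaft in torsion, so phi = (T·L) / (G·J).
Solve for J: J = (T·L) / (phi·G).
Convert to SI units:
  G = 28.5 GPa = 2.85 × 10¹⁰ Pa
  phi = 11.93° = 0.2082 rad
Substitute:
  J = (2930 × 2.47) / (0.2082 × (2.85 × 10¹⁰))
  J = 1.22 × 10⁻⁶ m⁴
Final answer: J = 1.22 × 10⁻⁶ m⁴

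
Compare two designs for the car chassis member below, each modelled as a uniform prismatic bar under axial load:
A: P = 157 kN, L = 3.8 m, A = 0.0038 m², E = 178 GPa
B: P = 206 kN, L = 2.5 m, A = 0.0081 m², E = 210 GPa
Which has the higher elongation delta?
Model: a uniform prismatic bar under axial load, so delta = (P·L) / (A·E) (SI units).
  A: delta = (157000 × 3.8) / (0.0038 × (1.78 × 10¹¹)) = 0.000882 m = 0.882 mm
  B: delta = (206000 × 2.5) / (0.0081 × (2.1 × 10¹¹)) = 0.0003028 m = 0.3028 mm
0.882 mm > 0.3028 mm, so A is larger.
Final answer: A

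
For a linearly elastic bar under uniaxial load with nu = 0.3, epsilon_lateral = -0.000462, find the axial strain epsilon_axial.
Model: a linearly elastic bar under uniaxial load, so epsilon_lateral = -nu·epsilon_axial.
Solve for epsilon_axial: epsilon_axial = -epsilon_lateral / nu.
Substitute:
  epsilon_axial = -(-0.000462) / 0.3
  epsilon_axial = 0.00154
Final answer: epsilon_axial = 0.00154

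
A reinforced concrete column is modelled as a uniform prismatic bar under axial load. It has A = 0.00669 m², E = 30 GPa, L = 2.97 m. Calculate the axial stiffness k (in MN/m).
Model: a uniform prismatic bar under axial load, so k = (A·E) / L.
Convert to SI units:
  E = 30 GPa = 3 × 10¹⁰ Pa
Substitute:
  k = (0.00669 × (3 × 10¹⁰)) / 2.97
  k = 6.758 × 10⁷ N/m
Convert: k = 6.758 × 10⁷ N/m = 67.58 MN/m
Final answer: k = 67.58 MN/m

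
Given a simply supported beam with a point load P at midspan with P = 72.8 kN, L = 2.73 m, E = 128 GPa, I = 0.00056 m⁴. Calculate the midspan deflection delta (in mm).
Model: a simply supported beam with a point load P at midspan, so delta = (P·L^3) / (48·E·I).
Convert to SI units:
  P = 72.8 kN = 72800 N
  E = 128 GPa = 1.28 × 10¹¹ Pa
Substitute:
  delta = (72800 × 2.73^3) / (48 × (1.28 × 10¹¹) × 0.00056)
  delta = 0.0004305 m
Convert: delta = 0.0004305 m = 0.4305 mm
Final answer: delta = 0.4305 mm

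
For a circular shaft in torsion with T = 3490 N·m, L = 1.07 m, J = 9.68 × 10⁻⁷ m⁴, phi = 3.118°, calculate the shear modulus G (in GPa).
Model: a circular shaft in torsion, so phi = (T·L) / (G·J).
Solve for G: G = (T·L) / (phi·J).
Convert to SI units:
  phi = 3.118° = 0.05442 rad
Substitute:
  G = (3490 × 1.07) / (0.05442 × (9.68 × 10⁻⁷))
  G = 7.089 × 10¹⁰ Pa
Convert: G = 7.089 × 10¹⁰ Pa = 70.89 GPa
Final answer: G = 70.89 GPa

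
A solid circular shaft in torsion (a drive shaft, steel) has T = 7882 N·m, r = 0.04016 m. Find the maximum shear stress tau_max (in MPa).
Model: a solid circular shaft in torsion, so tau_max = (2·T) / (π·r^3).
Substitute:
  tau_max = (2 × 7882) / (π × 0.04016^3)
  tau_max = 7.747 × 10⁷ Pa
Convert: tau_max = 7.747 × 10⁷ Pa = 77.47 MPa
Final answer: tau_max = 77.47 MPa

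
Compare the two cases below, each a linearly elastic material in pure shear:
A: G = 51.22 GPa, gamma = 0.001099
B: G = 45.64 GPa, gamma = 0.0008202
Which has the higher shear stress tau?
Model: a linearly elastic material in pure shear, so tau = G·gamma (SI units).
  A: tau = (5.122 × 10¹⁰) × 0.001099 = 5.629 × 10⁷ Pa = 56.29 MPa
  B: tau = (4.564 × 10¹⁰) × 0.0008202 = 3.743 × 10⁷ Pa = 37.43 MPa
56.29 MPa > 37.43 MPa, so A is larger.
Final answer: A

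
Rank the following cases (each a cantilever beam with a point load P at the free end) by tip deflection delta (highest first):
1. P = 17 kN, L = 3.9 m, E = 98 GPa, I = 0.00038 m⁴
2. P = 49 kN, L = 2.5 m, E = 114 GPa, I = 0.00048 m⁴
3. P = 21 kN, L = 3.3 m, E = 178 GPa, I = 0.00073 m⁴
Model: a cantilever beam with a point load P at the free end, so delta = (P·L^3) / (3·E·I) (SI units).
  Case 1: delta = (17000 × 3.9^3) / (3 × (9.8 × 10¹⁰) × 0.00038) = 0.009026 m = 9.026 mm
  Case 2: delta = (49000 × 2.5^3) / (3 × (1.14 × 10¹¹) × 0.00048) = 0.004664 m = 4.664 mm
  Case 3: delta = (21000 × 3.3^3) / (3 × (1.78 × 10¹¹) × 0.00073) = 0.001936 m = 1.936 mm
Ordering: 9.026 mm (case 1) > 4.664 mm (case 2) > 1.936 mm (case 3)
Final answer: 1, 2, 3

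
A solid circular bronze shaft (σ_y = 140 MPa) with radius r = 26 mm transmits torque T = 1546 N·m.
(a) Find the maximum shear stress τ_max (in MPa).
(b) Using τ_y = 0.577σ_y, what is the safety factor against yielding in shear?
(a) For a solid circular shaft, τ_max = T·r/J with J = π·r^4/2, i.e. τ_max = 2·T / (π·r^3). Convert r = 26 mm = 0.026 m.
  τ_max = (2 × 1546) / (π × 0.026^3) = 5.6 × 10⁷ Pa = 56 MPa
(b) τ_y = 0.577 × 140 = 80.78 MPa
  SF = τ_y/τ_max = 80.78 / 56 = 1.443
Final answer: (a) τ_max = 56 MPa, (b) SF = 1.443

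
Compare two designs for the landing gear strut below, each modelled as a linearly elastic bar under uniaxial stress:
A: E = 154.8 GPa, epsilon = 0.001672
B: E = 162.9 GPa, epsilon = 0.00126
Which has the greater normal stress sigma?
Model: a linearly elastic bar under uniaxial stress, so sigma = E·epsilon (SI units).
  A: sigma = (1.548 × 10¹¹) × 0.001672 = 2.588 × 10⁸ Pa = 258.8 MPa
  B: sigma = (1.629 × 10¹¹) × 0.00126 = 2.053 × 10⁸ Pa = 205.3 MPa
258.8 MPa > 205.3 MPa, so A is larger.
Final answer: A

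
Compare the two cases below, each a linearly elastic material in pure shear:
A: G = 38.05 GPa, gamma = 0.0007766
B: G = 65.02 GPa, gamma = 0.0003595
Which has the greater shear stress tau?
Model: a linearly elastic material in pure shear, so tau = G·gamma (SI units).
  A: tau = (3.805 × 10¹⁰) × 0.0007766 = 2.955 × 10⁷ Pa = 29.55 MPa
  B: tau = (6.502 × 10¹⁰) × 0.0003595 = 2.337 × 10⁷ Pa = 23.37 MPa
29.55 MPa > 23.37 MPa, so A is larger.
Final answer: A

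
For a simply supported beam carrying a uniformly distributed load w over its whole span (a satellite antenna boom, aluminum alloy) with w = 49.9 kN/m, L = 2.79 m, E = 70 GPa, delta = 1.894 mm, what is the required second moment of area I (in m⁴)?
Model: a simply supported beam carrying a uniformly distributed load w over its whole span, so delta = (5·w·L^4) / (384·E·I).
Solve for I: I = (5·w·L^4) / (384·delta·E).
Convert to SI units:
  w = 49.9 kN/m = 49900 N/m
  E = 70 GPa = 7 × 10¹⁰ Pa
  delta = 1.894 mm = 0.001894 m
Substitute:
  I = (5 × 49900 × 2.79^4) / (384 × 0.001894 × (7 × 10¹⁰))
  I = 0.0002969 m⁴
Final answer: I = 0.0002969 m⁴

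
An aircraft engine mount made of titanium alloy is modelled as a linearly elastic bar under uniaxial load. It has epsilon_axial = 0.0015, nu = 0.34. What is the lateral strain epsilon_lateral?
Model: a linearly elastic bar under uniaxial load, so epsilon_lateral = -nu·epsilon_axial.
Substitute:
  epsilon_lateral = -(0.34 × 0.0015)
  epsilon_lateral = -0.00051
Final answer: epsilon_lateral = -0.00051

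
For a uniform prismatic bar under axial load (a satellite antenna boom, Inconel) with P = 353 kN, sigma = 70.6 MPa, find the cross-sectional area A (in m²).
Model: a uniform prismatic bar under axial load, so sigma = P / A.
Solve for A: A = P / sigma.
Convert to SI units:
  P = 353 kN = 353000 N
  sigma = 70.6 MPa = 7.06 × 10⁷ Pa
Substitute:
  A = 353000 / (7.06 × 10⁷)
  A = 0.005 m²
Final answer: A = 0.005 m²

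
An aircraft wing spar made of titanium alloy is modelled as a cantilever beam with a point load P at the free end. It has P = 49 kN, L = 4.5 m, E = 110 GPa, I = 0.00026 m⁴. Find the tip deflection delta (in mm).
Model: a cantilever beam with a point load P at the free end, so delta = (P·L^3) / (3·E·I).
Convert to SI units:
  P = 49 kN = 49000 N
  E = 110 GPa = 1.1 × 10¹¹ Pa
Substitute:
  delta = (49000 × 4.5^3) / (3 × (1.1 × 10¹¹) × 0.00026)
  delta = 0.05204 m
Convert: delta = 0.05204 m = 52.04 mm
Final answer: delta = 52.04 mm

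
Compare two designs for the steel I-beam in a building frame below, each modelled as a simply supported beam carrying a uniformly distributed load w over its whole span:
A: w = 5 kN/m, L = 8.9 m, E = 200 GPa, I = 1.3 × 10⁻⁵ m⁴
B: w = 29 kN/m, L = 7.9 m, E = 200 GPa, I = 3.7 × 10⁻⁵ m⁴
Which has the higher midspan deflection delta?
Model: a simply supported beam carrying a uniformly distributed load w over its whole span, so delta = (5·w·L^4) / (384·E·I) (SI units).
  A: delta = (5 × 5000 × 8.9^4) / (384 × (2 × 10¹¹) × (1.3 × 10⁻⁵)) = 0.1571 m = 157.1 mm
  B: delta = (5 × 29000 × 7.9^4) / (384 × (2 × 10¹¹) × (3.7 × 10⁻⁵)) = 0.1988 m = 198.8 mm
198.8 mm > 157.1 mm, so B is larger.
Final answer: B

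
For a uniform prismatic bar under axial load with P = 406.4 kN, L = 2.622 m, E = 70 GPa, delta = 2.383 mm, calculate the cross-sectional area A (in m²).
Model: a uniform prismatic bar under axial load, so delta = (P·L) / (A·E).
Solve for A: A = (P·L) / (delta·E).
Convert to SI units:
  P = 406.4 kN = 406400 N
  E = 70 GPa = 7 × 10¹⁰ Pa
  delta = 2.383 mm = 0.002383 m
Substitute:
  A = (406400 × 2.622) / (0.002383 × (7 × 10¹⁰))
  A = 0.006388 m²
Final answer: A = 0.006388 m²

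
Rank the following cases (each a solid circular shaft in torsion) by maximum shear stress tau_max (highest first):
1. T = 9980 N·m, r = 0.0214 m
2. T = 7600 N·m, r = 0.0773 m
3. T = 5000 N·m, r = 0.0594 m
Model: a solid circular shaft in torsion, so tau_max = (2·T) / (π·r^3) (SI units).
  Case 1: tau_max = (2 × 9980) / (π × 0.0214^3) = 6.483 × 10⁸ Pa = 648.3 MPa
  Case 2: tau_max = (2 × 7600) / (π × 0.0773^3) = 1.048 × 10⁷ Pa = 10.48 MPa
  Case 3: tau_max = (2 × 5000) / (π × 0.0594^3) = 1.519 × 10⁷ Pa = 15.19 MPa
Ordering: 648.3 MPa (case 1) > 15.19 MPa (case 3) > 10.48 MPa (case 2)
Final answer: 1, 3, 2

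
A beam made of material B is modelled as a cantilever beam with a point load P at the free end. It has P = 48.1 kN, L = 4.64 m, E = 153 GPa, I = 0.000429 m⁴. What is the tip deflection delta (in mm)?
Model: a cantilever beam with a point load P at the free end, so delta = (P·L^3) / (3·E·I).
Convert to SI units:
  P = 48.1 kN = 48100 N
  E = 153 GPa = 1.53 × 10¹¹ Pa
Substitute:
  delta = (48100 × 4.64^3) / (3 × (1.53 × 10¹¹) × 0.000429)
  delta = 0.0244 m
Convert: delta = 0.0244 m = 24.4 mm
Final answer: delta = 24.4 mm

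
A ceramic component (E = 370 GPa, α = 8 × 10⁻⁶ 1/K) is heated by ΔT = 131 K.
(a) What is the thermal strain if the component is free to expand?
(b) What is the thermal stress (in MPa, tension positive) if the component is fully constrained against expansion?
(a) Free thermal strain ε_th = α·ΔT = (8 × 10⁻⁶) × 131 = 0.001048
(b) Fully constrained, the expansion is suppressed, so σ = -E·α·ΔT. Convert E = 370 GPa = 3.7 × 10¹¹ Pa.
  σ = -(3.7 × 10¹¹) × (8 × 10⁻⁶) × 131 = -3.878 × 10⁸ Pa = -387.8 MPa (compressive)
Final answer: (a) ε_th = 0.001048, (b) σ = -387.8 MPa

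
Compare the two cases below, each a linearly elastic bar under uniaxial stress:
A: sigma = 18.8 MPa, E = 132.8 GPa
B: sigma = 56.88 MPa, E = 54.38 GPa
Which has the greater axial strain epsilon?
Model: a linearly elastic bar under uniaxial stress, so epsilon = sigma / E (SI units).
  A: epsilon = (1.88 × 10⁷) / (1.328 × 10¹¹) = 0.0001416
  B: epsilon = (5.688 × 10⁷) / (5.438 × 10¹⁰) = 0.001046
0.001046 > 0.0001416, so B is larger.
Final answer: B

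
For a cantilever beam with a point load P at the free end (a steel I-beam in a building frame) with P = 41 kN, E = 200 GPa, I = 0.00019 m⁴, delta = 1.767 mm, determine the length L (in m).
Model: a cantilever beam with a point load P at the free end, so delta = (P·L^3) / (3·E·I).
Solve for L: L = ((3·delta·E·I) / P)^(1/3).
Convert to SI units:
  P = 41 kN = 41000 N
  E = 200 GPa = 2 × 10¹¹ Pa
  delta = 1.767 mm = 0.001767 m
Substitute:
  L = ((3 × 0.001767 × (2 × 10¹¹) × 0.00019) / 41000)^(1/3)
  L = 1.7 m
Final answer: L = 1.7 m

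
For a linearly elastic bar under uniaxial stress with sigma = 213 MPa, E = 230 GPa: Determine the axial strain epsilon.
Model: a linearly elastic bar under uniaxial stress, so epsilon = sigma / E.
Convert to SI units:
  sigma = 213 MPa = 2.13 × 10⁸ Pa
  E = 230 GPa = 2.3 × 10¹¹ Pa
Substitute:
  epsilon = (2.13 × 10⁸) / (2.3 × 10¹¹)
  epsilon = 0.0009261
Final answer: epsilon = 0.0009261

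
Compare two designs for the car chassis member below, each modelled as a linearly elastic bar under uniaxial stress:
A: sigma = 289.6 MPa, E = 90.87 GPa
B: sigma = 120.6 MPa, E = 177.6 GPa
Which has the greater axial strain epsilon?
Model: a linearly elastic bar under uniaxial stress, so epsilon = sigma / E (SI units).
  A: epsilon = (2.896 × 10⁸) / (9.087 × 10¹⁰) = 0.003187
  B: epsilon = (1.206 × 10⁸) / (1.776 × 10¹¹) = 0.0006791
0.003187 > 0.0006791, so A is larger.
Final answer: A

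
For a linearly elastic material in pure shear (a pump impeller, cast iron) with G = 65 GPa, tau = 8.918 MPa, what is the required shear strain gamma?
Model: a linearly elastic material in pure shear, so tau = G·gamma.
Solve for gamma: gamma = tau / G.
Convert to SI units:
  G = 65 GPa = 6.5 × 10¹⁰ Pa
  tau = 8.918 MPa = 8.918 × 10⁶ Pa
Substitute:
  gamma = (8.918 × 10⁶) / (6.5 × 10¹⁰)
  gamma = 0.0001372
Final answer: gamma = 0.0001372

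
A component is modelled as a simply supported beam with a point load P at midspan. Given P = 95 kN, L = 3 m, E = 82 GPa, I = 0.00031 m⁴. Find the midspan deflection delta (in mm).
Model: a simply supported beam with a point load P at midspan, so delta = (P·L^3) / (48·E·I).
Convert to SI units:
  P = 95 kN = 95000 N
  E = 82 GPa = 8.2 × 10¹⁰ Pa
Substitute:
  delta = (95000 × 3^3) / (48 × (8.2 × 10¹⁰) × 0.00031)
  delta = 0.002102 m
Convert: delta = 0.002102 m = 2.102 mm
Final answer: delta = 2.102 mm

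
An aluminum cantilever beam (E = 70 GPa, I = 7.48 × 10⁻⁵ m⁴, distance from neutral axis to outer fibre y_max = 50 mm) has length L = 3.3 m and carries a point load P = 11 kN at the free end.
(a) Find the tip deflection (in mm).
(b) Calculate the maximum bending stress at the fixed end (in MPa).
(a) Tip deflection of a cantilever with an end point load: δ = P·L^3 / (3·E·I). Convert P = 11 kN = 11000 N, E = 70 GPa = 7 × 10¹⁰ Pa.
  δ = (11000 × 3.3^3) / (3 × (7 × 10¹⁰) × (7.48 × 10⁻⁵)) = 0.02517 m = 25.17 mm
(b) Maximum bending moment at the fixed end: M = P·L = 11000 × 3.3 = 36300 N·m. Convert y_max = 50 mm = 0.05 m.
  σ = M·y_max / I = (36300 × 0.05) / (7.48 × 10⁻⁵) = 2.426 × 10⁷ Pa = 24.26 MPa
Final answer: (a) δ = 25.17 mm, (b) σ = 24.26 MPa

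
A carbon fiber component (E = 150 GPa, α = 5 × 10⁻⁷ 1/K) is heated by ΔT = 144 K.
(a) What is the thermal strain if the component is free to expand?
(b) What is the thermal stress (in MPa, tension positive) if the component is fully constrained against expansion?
(a) Free thermal strain ε_th = α·ΔT = (5 × 10⁻⁷) × 144 = 7.2 × 10⁻⁵
(b) Fully constrained, the expansion is suppressed, so σ = -E·α·ΔT. Convert E = 150 GPa = 1.5 × 10¹¹ Pa.
  σ = -(1.5 × 10¹¹) × (5 × 10⁻⁷) × 144 = -1.08 × 10⁷ Pa = -10.8 MPa (compressive)
Final answer: (a) ε_th = 7.2 × 10⁻⁵, (b) σ = -10.8 MPa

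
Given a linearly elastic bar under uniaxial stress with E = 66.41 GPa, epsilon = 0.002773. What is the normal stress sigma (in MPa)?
Model: a linearly elastic bar under uniaxial stress, so sigma = E·epsilon.
Convert to SI units:
  E = 66.41 GPa = 6.641 × 10¹⁰ Pa
Substitute:
  sigma = (6.641 × 10¹⁰) × 0.002773
  sigma = 1.842 × 10⁸ Pa
Convert: sigma = 1.842 × 10⁸ Pa = 184.2 MPa
Final answer: sigma = 184.2 MPa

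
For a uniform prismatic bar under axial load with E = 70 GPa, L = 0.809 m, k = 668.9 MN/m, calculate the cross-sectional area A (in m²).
Model: a uniform prismatic bar under axial load, so k = (A·E) / L.
Solve for A: A = (k·L) / E.
Convert to SI units:
  E = 70 GPa = 7 × 10¹⁰ Pa
  k = 668.9 MN/m = 6.689 × 10⁸ N/m
Substitute:
  A = ((6.689 × 10⁸) × 0.809) / (7 × 10¹⁰)
  A = 0.007731 m²
Final answer: A = 0.007731 m²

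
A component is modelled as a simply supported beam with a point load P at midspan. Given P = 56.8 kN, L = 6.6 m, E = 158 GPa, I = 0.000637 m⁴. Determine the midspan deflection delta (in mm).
Model: a simply supported beam with a point load P at midspan, so delta = (P·L^3) / (48·E·I).
Convert to SI units:
  P = 56.8 kN = 56800 N
  E = 158 GPa = 1.58 × 10¹¹ Pa
Substitute:
  delta = (56800 × 6.6^3) / (48 × (1.58 × 10¹¹) × 0.000637)
  delta = 0.00338 m
Convert: delta = 0.00338 m = 3.38 mm
Final answer: delta = 3.38 mm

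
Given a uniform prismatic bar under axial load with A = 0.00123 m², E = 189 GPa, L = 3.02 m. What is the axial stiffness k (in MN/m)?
Model: a uniform prismatic bar under axial load, so k = (A·E) / L.
Convert to SI units:
  E = 189 GPa = 1.89 × 10¹¹ Pa
Substitute:
  k = (0.00123 × (1.89 × 10¹¹)) / 3.02
  k = 7.698 × 10⁷ N/m
Convert: k = 7.698 × 10⁷ N/m = 76.98 MN/m
Final answer: k = 76.98 MN/m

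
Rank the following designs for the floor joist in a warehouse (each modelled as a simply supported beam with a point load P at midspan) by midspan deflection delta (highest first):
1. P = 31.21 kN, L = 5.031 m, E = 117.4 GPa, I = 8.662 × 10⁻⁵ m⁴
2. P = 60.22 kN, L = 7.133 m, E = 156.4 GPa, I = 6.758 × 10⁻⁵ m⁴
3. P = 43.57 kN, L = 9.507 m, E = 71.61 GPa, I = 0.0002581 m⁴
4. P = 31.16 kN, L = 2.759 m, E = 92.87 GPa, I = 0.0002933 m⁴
Model: a simply supported beam with a point load P at midspan, so delta = (P·L^3) / (48·E·I) (SI units).
  Case 1: delta = (31210 × 5.031^3) / (48 × (1.174 × 10¹¹) × (8.662 × 10⁻⁵)) = 0.008142 m = 8.142 mm
  Case 2: delta = (60220 × 7.133^3) / (48 × (1.564 × 10¹¹) × (6.758 × 10⁻⁵)) = 0.04308 m = 43.08 mm
  Case 3: delta = (43570 × 9.507^3) / (48 × (7.161 × 10¹⁰) × 0.0002581) = 0.0422 m = 42.2 mm
  Case 4: delta = (31160 × 2.759^3) / (48 × (9.287 × 10¹⁰) × 0.0002933) = 0.0005005 m = 0.5005 mm
Ordering: 43.08 mm (case 2) > 42.2 mm (case 3) > 8.142 mm (case 1) > 0.5005 mm (case 4)
Final answer: 2, 3, 1, 4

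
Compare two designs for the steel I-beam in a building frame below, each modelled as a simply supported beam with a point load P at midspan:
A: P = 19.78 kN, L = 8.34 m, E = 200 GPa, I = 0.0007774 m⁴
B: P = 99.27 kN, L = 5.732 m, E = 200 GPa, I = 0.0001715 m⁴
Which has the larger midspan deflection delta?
Model: a simply supported beam with a point load P at midspan, so delta = (P·L^3) / (48·E·I) (SI units).
  A: delta = (19780 × 8.34^3) / (48 × (2 × 10¹¹) × 0.0007774) = 0.001537 m = 1.537 mm
  B: delta = (99270 × 5.732^3) / (48 × (2 × 10¹¹) × 0.0001715) = 0.01136 m = 11.36 mm
11.36 mm > 1.537 mm, so B is larger.
Final answer: B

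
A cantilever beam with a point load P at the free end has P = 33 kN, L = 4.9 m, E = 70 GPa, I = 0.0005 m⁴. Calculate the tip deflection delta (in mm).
Model: a cantilever beam with a point load P at the free end, so delta = (P·L^3) / (3·E·I).
Convert to SI units:
  P = 33 kN = 33000 N
  E = 70 GPa = 7 × 10¹⁰ Pa
Substitute:
  delta = (33000 × 4.9^3) / (3 × (7 × 10¹⁰) × 0.0005)
  delta = 0.03698 m
Convert: delta = 0.03698 m = 36.98 mm
Final answer: delta = 36.98 mm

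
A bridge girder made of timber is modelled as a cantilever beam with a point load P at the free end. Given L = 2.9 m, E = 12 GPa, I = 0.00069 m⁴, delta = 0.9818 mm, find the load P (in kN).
Model: a cantilever beam with a point load P at the free end, so delta = (P·L^3) / (3·E·I).
Solve for P: P = (3·delta·E·I) / L^3.
Convert to SI units:
  E = 12 GPa = 1.2 × 10¹⁰ Pa
  delta = 0.9818 mm = 0.0009818 m
Substitute:
  P = (3 × 0.0009818 × (1.2 × 10¹⁰) × 0.00069) / 2.9^3
  P = 1000 N
Convert: P = 1000 N = 1 kN
Final answer: P = 1 kN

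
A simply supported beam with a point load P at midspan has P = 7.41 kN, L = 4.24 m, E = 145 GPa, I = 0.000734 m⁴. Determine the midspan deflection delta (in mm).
Model: a simply supported beam with a point load P at midspan, so delta = (P·L^3) / (48·E·I).
Convert to SI units:
  P = 7.41 kN = 7410 N
  E = 145 GPa = 1.45 × 10¹¹ Pa
Substitute:
  delta = (7410 × 4.24^3) / (48 × (1.45 × 10¹¹) × 0.000734)
  delta = 0.0001106 m
Convert: delta = 0.0001106 m = 0.1106 mm
Final answer: delta = 0.1106 mm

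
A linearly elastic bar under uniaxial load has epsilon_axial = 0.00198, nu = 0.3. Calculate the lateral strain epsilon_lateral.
Model: a linearly elastic bar under uniaxial load, so epsilon_lateral = -nu·epsilon_axial.
Substitute:
  epsilon_lateral = -(0.3 × 0.00198)
  epsilon_lateral = -0.000594
Final answer: epsilon_lateral = -0.000594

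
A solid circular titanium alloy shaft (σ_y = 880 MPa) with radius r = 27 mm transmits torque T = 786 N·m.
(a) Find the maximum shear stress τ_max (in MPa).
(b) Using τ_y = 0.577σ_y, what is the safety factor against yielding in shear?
(a) For a solid circular shaft, τ_max = T·r/J with J = π·r^4/2, i.e. τ_max = 2·T / (π·r^3). Convert r = 27 mm = 0.027 m.
  τ_max = (2 × 786) / (π × 0.027^3) = 2.542 × 10⁷ Pa = 25.42 MPa
(b) τ_y = 0.577 × 880 = 507.76 MPa
  SF = τ_y/τ_max = 507.76 / 25.42 = 19.97
Final answer: (a) τ_max = 25.42 MPa, (b) SF = 19.97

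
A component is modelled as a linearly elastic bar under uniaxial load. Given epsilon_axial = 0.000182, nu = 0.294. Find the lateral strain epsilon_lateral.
Model: a linearly elastic bar under uniaxial load, so epsilon_lateral = -nu·epsilon_axial.
Substitute:
  epsilon_lateral = -(0.294 × 0.000182)
  epsilon_lateral = -5.351 × 10⁻⁵
Final answer: epsilon_lateral = -5.351 × 10⁻⁵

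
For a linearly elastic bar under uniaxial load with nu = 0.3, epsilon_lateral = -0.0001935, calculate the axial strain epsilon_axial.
Model: a linearly elastic bar under uniaxial load, so epsilon_lateral = -nu·epsilon_axial.
Solve for epsilon_axial: epsilon_axial = -epsilon_lateral / nu.
Substitute:
  epsilon_axial = -(-0.0001935) / 0.3
  epsilon_axial = 0.000645
Final answer: epsilon_axial = 0.000645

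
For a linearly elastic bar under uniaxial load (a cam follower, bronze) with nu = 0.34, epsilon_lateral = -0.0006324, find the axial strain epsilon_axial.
Model: a linearly elastic bar under uniaxial load, so epsilon_lateral = -nu·epsilon_axial.
Solve for epsilon_axial: epsilon_axial = -epsilon_lateral / nu.
Substitute:
  epsilon_axial = -(-0.0006324) / 0.34
  epsilon_axial = 0.00186
Final answer: epsilon_axial = 0.00186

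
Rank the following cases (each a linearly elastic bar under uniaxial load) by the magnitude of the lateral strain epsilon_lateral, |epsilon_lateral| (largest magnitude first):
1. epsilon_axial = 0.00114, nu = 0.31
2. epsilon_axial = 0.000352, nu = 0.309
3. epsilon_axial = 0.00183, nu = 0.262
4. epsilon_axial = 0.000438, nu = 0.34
Model: a linearly elastic bar under uniaxial load, so epsilon_lateral = -nu·epsilon_axial (SI units).
  Case 1: epsilon_lateral = -(0.31 × 0.00114) = -0.0003534
  Case 2: epsilon_lateral = -(0.309 × 0.000352) = -0.0001088
  Case 3: epsilon_lateral = -(0.262 × 0.00183) = -0.0004795
  Case 4: epsilon_lateral = -(0.34 × 0.000438) = -0.0001489
Ordering by |epsilon_lateral|: 0.0004795 (case 3) > 0.0003534 (case 1) > 0.0001489 (case 4) > 0.0001088 (case 2)
Final answer: 3, 1, 4, 2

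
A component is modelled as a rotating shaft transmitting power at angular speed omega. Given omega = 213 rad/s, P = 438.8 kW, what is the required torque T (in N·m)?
Model: a rotating shaft transmitting power at angular speed omega, so P = T·omega.
Solve for T: T = P / omega.
Convert to SI units:
  P = 438.8 kW = 438800 W
Substitute:
  T = 438800 / 213
  T = 2060 N·m
Final answer: T = 2060 N·m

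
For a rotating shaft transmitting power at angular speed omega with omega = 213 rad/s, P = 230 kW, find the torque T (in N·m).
Model: a rotating shaft transmitting power at angular speed omega, so P = T·omega.
Solve for T: T = P / omega.
Convert to SI units:
  P = 230 kW = 230000 W
Substitute:
  T = 230000 / 213
  T = 1080 N·m
Final answer: T = 1080 N·m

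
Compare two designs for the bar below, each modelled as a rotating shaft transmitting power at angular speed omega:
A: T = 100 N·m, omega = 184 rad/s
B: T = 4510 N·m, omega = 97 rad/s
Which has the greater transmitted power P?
Model: a rotating shaft transmitting power at angular speed omega, so P = T·omega (SI units).
  A: P = 100 × 184 = 18400 W = 18.4 kW
  B: P = 4510 × 97 = 437500 W = 437.5 kW
437.5 kW > 18.4 kW, so B is larger.
Final answer: B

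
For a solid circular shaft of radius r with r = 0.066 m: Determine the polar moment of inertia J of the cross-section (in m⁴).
Model: a solid circular shaft of radius r, so J = (π·r^4) / 2.
Substitute:
  J = (π × 0.066^4) / 2
  J = 2.981 × 10⁻⁵ m⁴
Final answer: J = 2.981 × 10⁻⁵ m⁴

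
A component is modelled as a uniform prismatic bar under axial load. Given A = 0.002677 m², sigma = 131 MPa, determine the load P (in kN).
Model: a uniform prismatic bar under axial load, so sigma = P / A.
Solve for P: P = sigma·A.
Convert to SI units:
  sigma = 131 MPa = 1.31 × 10⁸ Pa
Substitute:
  P = (1.31 × 10⁸) × 0.002677
  P = 350700 N
Convert: P = 350700 N = 350.7 kN
Final answer: P = 350.7 kN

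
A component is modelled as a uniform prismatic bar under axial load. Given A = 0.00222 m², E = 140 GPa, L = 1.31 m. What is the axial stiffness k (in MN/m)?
Model: a uniform prismatic bar under axial load, so k = (A·E) / L.
Convert to SI units:
  E = 140 GPa = 1.4 × 10¹¹ Pa
Substitute:
  k = (0.00222 × (1.4 × 10¹¹)) / 1.31
  k = 2.373 × 10⁸ N/m
Convert: k = 2.373 × 10⁸ N/m = 237.3 MN/m
Final answer: k = 237.3 MN/m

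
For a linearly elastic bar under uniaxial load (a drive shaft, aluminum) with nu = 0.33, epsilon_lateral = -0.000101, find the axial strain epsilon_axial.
Model: a linearly elastic bar under uniaxial load, so epsilon_lateral = -nu·epsilon_axial.
Solve for epsilon_axial: epsilon_axial = -epsilon_lateral / nu.
Substitute:
  epsilon_axial = -(-0.000101) / 0.33
  epsilon_axial = 0.0003061
Final answer: epsilon_axial = 0.0003061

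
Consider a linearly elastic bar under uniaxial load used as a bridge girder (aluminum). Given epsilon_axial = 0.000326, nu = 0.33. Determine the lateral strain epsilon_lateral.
Model: a linearly elastic bar under uniaxial load, so epsilon_lateral = -nu·epsilon_axial.
Substitute:
  epsilon_lateral = -(0.33 × 0.000326)
  epsilon_lateral = -0.0001076
Final answer: epsilon_lateral = -0.0001076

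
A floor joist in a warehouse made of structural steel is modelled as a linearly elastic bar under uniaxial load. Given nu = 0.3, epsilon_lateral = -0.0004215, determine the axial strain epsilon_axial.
Model: a linearly elastic bar under uniaxial load, so epsilon_lateral = -nu·epsilon_axial.
Solve for epsilon_axial: epsilon_axial = -epsilon_lateral / nu.
Substitute:
  epsilon_axial = -(-0.0004215) / 0.3
  epsilon_axial = 0.001405
Final answer: epsilon_axial = 0.001405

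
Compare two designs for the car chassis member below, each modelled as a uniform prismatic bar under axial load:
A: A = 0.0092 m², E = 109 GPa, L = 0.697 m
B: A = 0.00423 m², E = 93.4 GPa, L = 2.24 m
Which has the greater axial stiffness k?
Model: a uniform prismatic bar under axial load, so k = (A·E) / L (SI units).
  A: k = (0.0092 × (1.09 × 10¹¹)) / 0.697 = 1.439 × 10⁹ N/m = 1439 MN/m
  B: k = (0.00423 × (9.34 × 10¹⁰)) / 2.24 = 1.764 × 10⁸ N/m = 176.4 MN/m
1439 MN/m > 176.4 MN/m, so A is larger.
Final answer: A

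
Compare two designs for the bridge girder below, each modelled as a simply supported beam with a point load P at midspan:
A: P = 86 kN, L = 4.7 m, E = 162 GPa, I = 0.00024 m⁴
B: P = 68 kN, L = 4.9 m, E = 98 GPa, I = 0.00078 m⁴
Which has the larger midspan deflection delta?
Model: a simply supported beam with a point load P at midspan, so delta = (P·L^3) / (48·E·I) (SI units).
  A: delta = (86000 × 4.7^3) / (48 × (1.62 × 10¹¹) × 0.00024) = 0.004784 m = 4.784 mm
  B: delta = (68000 × 4.9^3) / (48 × (9.8 × 10¹⁰) × 0.00078) = 0.00218 m = 2.18 mm
4.784 mm > 2.18 mm, so A is larger.
Final answer: A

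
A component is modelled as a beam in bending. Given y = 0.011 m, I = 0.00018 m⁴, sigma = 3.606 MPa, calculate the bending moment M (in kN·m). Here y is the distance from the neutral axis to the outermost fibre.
Model: a beam in bending, so sigma = (M·y) / I.
Solve for M: M = (sigma·I) / y.
Convert to SI units:
  sigma = 3.606 MPa = 3.606 × 10⁶ Pa
Substitute:
  M = ((3.606 × 10⁶) × 0.00018) / 0.011
  M = 59010 N·m
Convert: M = 59010 N·m = 59.01 kN·m
Final answer: M = 59.01 kN·m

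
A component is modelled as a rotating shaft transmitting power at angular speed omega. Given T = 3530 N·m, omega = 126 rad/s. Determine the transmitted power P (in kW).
Model: a rotating shaft transmitting power at angular speed omega, so P = T·omega.
Substitute:
  P = 3530 × 126
  P = 444800 W
Convert: P = 444800 W = 444.8 kW
Final answer: P = 444.8 kW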